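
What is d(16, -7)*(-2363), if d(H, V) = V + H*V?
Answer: 281197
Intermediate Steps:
d(16, -7)*(-2363) = -7*(1 + 16)*(-2363) = -7*17*(-2363) = -119*(-2363) = 281197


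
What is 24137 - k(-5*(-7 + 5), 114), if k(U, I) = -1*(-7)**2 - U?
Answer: 24196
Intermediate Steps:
k(U, I) = -49 - U (k(U, I) = -1*49 - U = -49 - U)
24137 - k(-5*(-7 + 5), 114) = 24137 - (-49 - (-5)*(-7 + 5)) = 24137 - (-49 - (-5)*(-2)) = 24137 - (-49 - 1*10) = 24137 - (-49 - 10) = 24137 - 1*(-59) = 24137 + 59 = 24196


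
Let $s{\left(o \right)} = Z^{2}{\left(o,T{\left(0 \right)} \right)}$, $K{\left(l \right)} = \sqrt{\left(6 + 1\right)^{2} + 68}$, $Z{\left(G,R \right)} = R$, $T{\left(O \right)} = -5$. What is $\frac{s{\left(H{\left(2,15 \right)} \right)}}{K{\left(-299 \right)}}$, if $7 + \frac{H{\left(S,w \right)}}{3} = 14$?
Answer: $\frac{25 \sqrt{13}}{39} \approx 2.3113$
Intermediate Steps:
$H{\left(S,w \right)} = 21$ ($H{\left(S,w \right)} = -21 + 3 \cdot 14 = -21 + 42 = 21$)
$K{\left(l \right)} = 3 \sqrt{13}$ ($K{\left(l \right)} = \sqrt{7^{2} + 68} = \sqrt{49 + 68} = \sqrt{117} = 3 \sqrt{13}$)
$s{\left(o \right)} = 25$ ($s{\left(o \right)} = \left(-5\right)^{2} = 25$)
$\frac{s{\left(H{\left(2,15 \right)} \right)}}{K{\left(-299 \right)}} = \frac{25}{3 \sqrt{13}} = 25 \frac{\sqrt{13}}{39} = \frac{25 \sqrt{13}}{39}$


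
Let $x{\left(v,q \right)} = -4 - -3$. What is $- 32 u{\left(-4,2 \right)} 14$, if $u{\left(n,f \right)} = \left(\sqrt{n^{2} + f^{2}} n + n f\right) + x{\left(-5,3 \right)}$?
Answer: $4032 + 3584 \sqrt{5} \approx 12046.0$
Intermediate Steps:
$x{\left(v,q \right)} = -1$ ($x{\left(v,q \right)} = -4 + 3 = -1$)
$u{\left(n,f \right)} = -1 + f n + n \sqrt{f^{2} + n^{2}}$ ($u{\left(n,f \right)} = \left(\sqrt{n^{2} + f^{2}} n + n f\right) - 1 = \left(\sqrt{f^{2} + n^{2}} n + f n\right) - 1 = \left(n \sqrt{f^{2} + n^{2}} + f n\right) - 1 = \left(f n + n \sqrt{f^{2} + n^{2}}\right) - 1 = -1 + f n + n \sqrt{f^{2} + n^{2}}$)
$- 32 u{\left(-4,2 \right)} 14 = - 32 \left(-1 + 2 \left(-4\right) - 4 \sqrt{2^{2} + \left(-4\right)^{2}}\right) 14 = - 32 \left(-1 - 8 - 4 \sqrt{4 + 16}\right) 14 = - 32 \left(-1 - 8 - 4 \sqrt{20}\right) 14 = - 32 \left(-1 - 8 - 4 \cdot 2 \sqrt{5}\right) 14 = - 32 \left(-1 - 8 - 8 \sqrt{5}\right) 14 = - 32 \left(-9 - 8 \sqrt{5}\right) 14 = \left(288 + 256 \sqrt{5}\right) 14 = 4032 + 3584 \sqrt{5}$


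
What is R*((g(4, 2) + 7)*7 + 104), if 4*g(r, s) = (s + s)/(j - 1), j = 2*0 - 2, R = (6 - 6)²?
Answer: 0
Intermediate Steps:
R = 0 (R = 0² = 0)
j = -2 (j = 0 - 2 = -2)
g(r, s) = -s/6 (g(r, s) = ((s + s)/(-2 - 1))/4 = ((2*s)/(-3))/4 = ((2*s)*(-⅓))/4 = (-2*s/3)/4 = -s/6)
R*((g(4, 2) + 7)*7 + 104) = 0*((-⅙*2 + 7)*7 + 104) = 0*((-⅓ + 7)*7 + 104) = 0*((20/3)*7 + 104) = 0*(140/3 + 104) = 0*(452/3) = 0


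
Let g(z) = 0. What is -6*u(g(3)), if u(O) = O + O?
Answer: 0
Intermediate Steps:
u(O) = 2*O
-6*u(g(3)) = -12*0 = -6*0 = 0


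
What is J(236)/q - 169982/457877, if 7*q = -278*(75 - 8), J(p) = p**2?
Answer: -90839753238/4264208501 ≈ -21.303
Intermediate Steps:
q = -18626/7 (q = (-278*(75 - 8))/7 = (-278*67)/7 = (1/7)*(-18626) = -18626/7 ≈ -2660.9)
J(236)/q - 169982/457877 = 236**2/(-18626/7) - 169982/457877 = 55696*(-7/18626) - 169982*1/457877 = -194936/9313 - 169982/457877 = -90839753238/4264208501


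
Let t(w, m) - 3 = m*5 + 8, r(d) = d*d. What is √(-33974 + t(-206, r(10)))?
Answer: I*√33463 ≈ 182.93*I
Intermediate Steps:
r(d) = d²
t(w, m) = 11 + 5*m (t(w, m) = 3 + (m*5 + 8) = 3 + (5*m + 8) = 3 + (8 + 5*m) = 11 + 5*m)
√(-33974 + t(-206, r(10))) = √(-33974 + (11 + 5*10²)) = √(-33974 + (11 + 5*100)) = √(-33974 + (11 + 500)) = √(-33974 + 511) = √(-33463) = I*√33463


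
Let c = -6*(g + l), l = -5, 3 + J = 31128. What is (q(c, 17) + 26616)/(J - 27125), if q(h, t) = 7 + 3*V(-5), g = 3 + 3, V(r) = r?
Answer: 1663/250 ≈ 6.6520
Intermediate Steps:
J = 31125 (J = -3 + 31128 = 31125)
g = 6
c = -6 (c = -6*(6 - 5) = -6*1 = -6)
q(h, t) = -8 (q(h, t) = 7 + 3*(-5) = 7 - 15 = -8)
(q(c, 17) + 26616)/(J - 27125) = (-8 + 26616)/(31125 - 27125) = 26608/4000 = 26608*(1/4000) = 1663/250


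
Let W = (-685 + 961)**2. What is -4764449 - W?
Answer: -4840625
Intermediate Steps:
W = 76176 (W = 276**2 = 76176)
-4764449 - W = -4764449 - 1*76176 = -4764449 - 76176 = -4840625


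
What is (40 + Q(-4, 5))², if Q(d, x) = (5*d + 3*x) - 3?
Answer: 1024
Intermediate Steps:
Q(d, x) = -3 + 3*x + 5*d (Q(d, x) = (3*x + 5*d) - 3 = -3 + 3*x + 5*d)
(40 + Q(-4, 5))² = (40 + (-3 + 3*5 + 5*(-4)))² = (40 + (-3 + 15 - 20))² = (40 - 8)² = 32² = 1024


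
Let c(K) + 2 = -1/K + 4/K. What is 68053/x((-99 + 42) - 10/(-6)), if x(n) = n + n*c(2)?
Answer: -204159/83 ≈ -2459.7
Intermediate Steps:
c(K) = -2 + 3/K (c(K) = -2 + (-1/K + 4/K) = -2 + 3/K)
x(n) = n/2 (x(n) = n + n*(-2 + 3/2) = n + n*(-1/2) = n - n/2 = n/2)
68053/x((-99 + 42) - 10/(-6)) = 68053/((((-99 + 42) - 10/(-6))/2)) = 68053/(((-57 - 1/6*(-10))/2)) = 68053/(((-57 + 5/3)/2)) = 68053/(((1/2)*(-166/3))) = 68053/(-83/3) = 68053*(-3/83) = -204159/83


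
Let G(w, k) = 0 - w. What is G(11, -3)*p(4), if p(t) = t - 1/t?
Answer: -165/4 ≈ -41.250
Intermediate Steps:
G(w, k) = -w
G(11, -3)*p(4) = (-1*11)*(4 - 1/4) = -11*(4 - 1*¼) = -11*(4 - ¼) = -11*15/4 = -165/4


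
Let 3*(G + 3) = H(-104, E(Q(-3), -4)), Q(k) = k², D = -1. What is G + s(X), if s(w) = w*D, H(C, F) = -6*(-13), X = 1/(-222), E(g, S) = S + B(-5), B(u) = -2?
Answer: 5107/222 ≈ 23.005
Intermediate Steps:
E(g, S) = -2 + S (E(g, S) = S - 2 = -2 + S)
X = -1/222 ≈ -0.0045045
H(C, F) = 78
G = 23 (G = -3 + (⅓)*78 = -3 + 26 = 23)
s(w) = -w (s(w) = w*(-1) = -w)
G + s(X) = 23 - 1*(-1/222) = 23 + 1/222 = 5107/222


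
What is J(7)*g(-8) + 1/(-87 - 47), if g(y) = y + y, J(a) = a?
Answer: -15009/134 ≈ -112.01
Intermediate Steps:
g(y) = 2*y
J(7)*g(-8) + 1/(-87 - 47) = 7*(2*(-8)) + 1/(-87 - 47) = 7*(-16) + 1/(-134) = -112 - 1/134 = -15009/134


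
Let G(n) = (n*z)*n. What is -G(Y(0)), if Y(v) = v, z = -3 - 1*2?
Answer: 0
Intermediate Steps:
z = -5 (z = -3 - 2 = -5)
G(n) = -5*n² (G(n) = (n*(-5))*n = (-5*n)*n = -5*n²)
-G(Y(0)) = -(-5)*0² = -(-5)*0 = -1*0 = 0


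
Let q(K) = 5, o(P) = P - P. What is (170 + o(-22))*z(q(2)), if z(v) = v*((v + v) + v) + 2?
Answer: 13090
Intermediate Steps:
o(P) = 0
z(v) = 2 + 3*v² (z(v) = v*(2*v + v) + 2 = v*(3*v) + 2 = 3*v² + 2 = 2 + 3*v²)
(170 + o(-22))*z(q(2)) = (170 + 0)*(2 + 3*5²) = 170*(2 + 3*25) = 170*(2 + 75) = 170*77 = 13090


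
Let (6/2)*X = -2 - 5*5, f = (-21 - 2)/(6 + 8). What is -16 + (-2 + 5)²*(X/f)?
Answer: 766/23 ≈ 33.304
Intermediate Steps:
f = -23/14 ≈ -1.6429
X = -9 (X = (-2 - 5*5)/3 = (-2 - 25)/3 = (⅓)*(-27) = -9)
-16 + (-2 + 5)²*(X/f) = -16 + (-2 + 5)²*(-9/(-23/14)) = -16 + 3²*(-9*(-14/23)) = -16 + 9*(126/23) = -16 + 1134/23 = 766/23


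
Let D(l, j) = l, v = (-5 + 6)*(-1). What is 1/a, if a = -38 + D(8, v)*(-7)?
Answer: -1/94 ≈ -0.010638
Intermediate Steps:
v = -1 (v = 1*(-1) = -1)
a = -94 (a = -38 + 8*(-7) = -38 - 56 = -94)
1/a = 1/(-94) = -1/94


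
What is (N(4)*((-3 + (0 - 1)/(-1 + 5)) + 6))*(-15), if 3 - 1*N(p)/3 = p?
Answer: 495/4 ≈ 123.75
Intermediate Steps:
N(p) = 9 - 3*p
(N(4)*((-3 + (0 - 1)/(-1 + 5)) + 6))*(-15) = ((9 - 3*4)*((-3 + (0 - 1)/(-1 + 5)) + 6))*(-15) = ((9 - 12)*((-3 - 1/4) + 6))*(-15) = -3*((-3 - 1*¼) + 6)*(-15) = -3*((-3 - ¼) + 6)*(-15) = -3*(-13/4 + 6)*(-15) = -3*11/4*(-15) = -33/4*(-15) = 495/4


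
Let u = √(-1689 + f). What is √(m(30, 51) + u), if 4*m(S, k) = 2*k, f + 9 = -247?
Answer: √(102 + 4*I*√1945)/2 ≈ 6.1824 + 3.5668*I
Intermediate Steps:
f = -256 (f = -9 - 247 = -256)
m(S, k) = k/2 (m(S, k) = (2*k)/4 = k/2)
u = I*√1945 (u = √(-1689 - 256) = √(-1945) = I*√1945 ≈ 44.102*I)
√(m(30, 51) + u) = √((½)*51 + I*√1945) = √(51/2 + I*√1945)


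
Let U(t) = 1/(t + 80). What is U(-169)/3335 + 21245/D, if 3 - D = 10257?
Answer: -6305844929/3043541010 ≈ -2.0719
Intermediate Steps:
D = -10254 (D = 3 - 1*10257 = 3 - 10257 = -10254)
U(t) = 1/(80 + t)
U(-169)/3335 + 21245/D = 1/((80 - 169)*3335) + 21245/(-10254) = (1/3335)/(-89) + 21245*(-1/10254) = -1/89*1/3335 - 21245/10254 = -1/296815 - 21245/10254 = -6305844929/3043541010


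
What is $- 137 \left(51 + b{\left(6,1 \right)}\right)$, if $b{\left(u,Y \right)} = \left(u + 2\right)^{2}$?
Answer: $-15755$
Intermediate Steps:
$b{\left(u,Y \right)} = \left(2 + u\right)^{2}$
$- 137 \left(51 + b{\left(6,1 \right)}\right) = - 137 \left(51 + \left(2 + 6\right)^{2}\right) = - 137 \left(51 + 8^{2}\right) = - 137 \left(51 + 64\right) = \left(-137\right) 115 = -15755$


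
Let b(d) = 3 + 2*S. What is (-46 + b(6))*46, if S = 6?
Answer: -1426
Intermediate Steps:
b(d) = 15 (b(d) = 3 + 2*6 = 3 + 12 = 15)
(-46 + b(6))*46 = (-46 + 15)*46 = -31*46 = -1426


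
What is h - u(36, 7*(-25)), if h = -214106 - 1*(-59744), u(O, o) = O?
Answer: -154398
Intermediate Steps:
h = -154362 (h = -214106 + 59744 = -154362)
h - u(36, 7*(-25)) = -154362 - 1*36 = -154362 - 36 = -154398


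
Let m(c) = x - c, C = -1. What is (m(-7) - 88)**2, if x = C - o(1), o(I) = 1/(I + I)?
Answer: 27225/4 ≈ 6806.3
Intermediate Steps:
o(I) = 1/(2*I)
x = -3/2 (x = -1 - 1/(2*1) = -1 - 1/2 = -3/2 ≈ -1.5000)
m(c) = -3/2 - c
(m(-7) - 88)**2 = ((-3/2 - 1*(-7)) - 88)**2 = ((-3/2 + 7) - 88)**2 = (11/2 - 88)**2 = (-165/2)**2 = 27225/4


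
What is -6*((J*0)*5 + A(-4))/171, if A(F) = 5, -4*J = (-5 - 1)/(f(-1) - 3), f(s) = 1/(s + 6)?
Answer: -10/57 ≈ -0.17544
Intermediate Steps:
f(s) = 1/(6 + s)
J = -15/28 (J = -(-5 - 1)/(4*(1/(6 - 1) - 3)) = -(-3)/(2*(1/5 - 3)) = -(-3)/(2*(⅕ - 3)) = -(-3)/(2*(-14/5)) = -(-3)*(-5)/(2*14) = -¼*15/7 = -15/28 ≈ -0.53571)
-6*((J*0)*5 + A(-4))/171 = -6*(-15/28*0*5 + 5)/171 = -6*(0*5 + 5)*(1/171) = -6*(0 + 5)*(1/171) = -6*5*(1/171) = -30*1/171 = -10/57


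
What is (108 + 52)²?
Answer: 25600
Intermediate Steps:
(108 + 52)² = 160² = 25600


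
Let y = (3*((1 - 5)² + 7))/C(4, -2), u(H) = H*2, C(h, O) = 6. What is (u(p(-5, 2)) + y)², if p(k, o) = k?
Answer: 9/4 ≈ 2.2500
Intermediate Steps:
u(H) = 2*H
y = 23/2 (y = (3*((1 - 5)² + 7))/6 = (3*((-4)² + 7))*(⅙) = (3*(16 + 7))*(⅙) = (3*23)*(⅙) = 69*(⅙) = 23/2 ≈ 11.500)
(u(p(-5, 2)) + y)² = (2*(-5) + 23/2)² = (-10 + 23/2)² = (3/2)² = 9/4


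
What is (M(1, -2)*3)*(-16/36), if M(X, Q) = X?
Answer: -4/3 ≈ -1.3333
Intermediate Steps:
(M(1, -2)*3)*(-16/36) = (1*3)*(-16/36) = 3*(-16*1/36) = 3*(-4/9) = -4/3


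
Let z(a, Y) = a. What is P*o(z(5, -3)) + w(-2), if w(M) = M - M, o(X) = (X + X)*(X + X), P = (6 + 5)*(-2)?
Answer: -2200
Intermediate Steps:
P = -22 (P = 11*(-2) = -22)
o(X) = 4*X² (o(X) = (2*X)*(2*X) = 4*X²)
w(M) = 0
P*o(z(5, -3)) + w(-2) = -88*5² + 0 = -88*25 + 0 = -22*100 + 0 = -2200 + 0 = -2200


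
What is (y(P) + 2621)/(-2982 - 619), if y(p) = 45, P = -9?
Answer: -2666/3601 ≈ -0.74035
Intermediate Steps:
(y(P) + 2621)/(-2982 - 619) = (45 + 2621)/(-2982 - 619) = 2666/(-3601) = 2666*(-1/3601) = -2666/3601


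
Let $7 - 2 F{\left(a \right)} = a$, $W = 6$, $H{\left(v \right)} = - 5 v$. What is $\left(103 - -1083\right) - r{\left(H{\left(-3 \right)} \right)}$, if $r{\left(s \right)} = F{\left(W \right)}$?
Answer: $\frac{2371}{2} \approx 1185.5$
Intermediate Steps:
$F{\left(a \right)} = \frac{7}{2} - \frac{a}{2}$
$r{\left(s \right)} = \frac{1}{2}$ ($r{\left(s \right)} = \frac{7}{2} - 3 = \frac{1}{2}$)
$\left(103 - -1083\right) - r{\left(H{\left(-3 \right)} \right)} = \left(103 - -1083\right) - \frac{1}{2} = \left(103 + 1083\right) - \frac{1}{2} = 1186 - \frac{1}{2} = \frac{2371}{2}$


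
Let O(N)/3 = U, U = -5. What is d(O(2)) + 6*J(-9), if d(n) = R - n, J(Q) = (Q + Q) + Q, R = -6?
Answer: -153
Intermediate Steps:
J(Q) = 3*Q (J(Q) = 2*Q + Q = 3*Q)
O(N) = -15 (O(N) = 3*(-5) = -15)
d(n) = -6 - n
d(O(2)) + 6*J(-9) = (-6 - 1*(-15)) + 6*(3*(-9)) = (-6 + 15) + 6*(-27) = 9 - 162 = -153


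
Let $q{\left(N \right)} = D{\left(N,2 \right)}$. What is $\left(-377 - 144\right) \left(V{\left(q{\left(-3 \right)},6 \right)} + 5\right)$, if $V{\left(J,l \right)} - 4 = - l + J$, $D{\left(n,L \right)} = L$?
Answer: $-2605$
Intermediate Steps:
$q{\left(N \right)} = 2$
$V{\left(J,l \right)} = 4 + J - l$ ($V{\left(J,l \right)} = 4 + \left(- l + J\right) = 4 + \left(J - l\right) = 4 + J - l$)
$\left(-377 - 144\right) \left(V{\left(q{\left(-3 \right)},6 \right)} + 5\right) = \left(-377 - 144\right) \left(\left(4 + 2 - 6\right) + 5\right) = - 521 \left(\left(4 + 2 - 6\right) + 5\right) = - 521 \left(0 + 5\right) = \left(-521\right) 5 = -2605$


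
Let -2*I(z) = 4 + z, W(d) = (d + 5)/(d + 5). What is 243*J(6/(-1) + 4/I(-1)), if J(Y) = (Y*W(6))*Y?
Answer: 18252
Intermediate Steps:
W(d) = 1 (W(d) = (5 + d)/(5 + d) = 1)
I(z) = -2 - z/2 (I(z) = -(4 + z)/2 = -2 - z/2)
J(Y) = Y**2 (J(Y) = (Y*1)*Y = Y*Y = Y**2)
243*J(6/(-1) + 4/I(-1)) = 243*(6/(-1) + 4/(-2 - 1/2*(-1)))**2 = 243*(6*(-1) + 4/(-2 + 1/2))**2 = 243*(-6 + 4/(-3/2))**2 = 243*(-6 + 4*(-2/3))**2 = 243*(-6 - 8/3)**2 = 243*(-26/3)**2 = 243*(676/9) = 18252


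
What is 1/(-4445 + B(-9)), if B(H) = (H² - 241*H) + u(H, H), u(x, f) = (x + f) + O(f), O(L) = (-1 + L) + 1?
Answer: -1/2222 ≈ -0.00045004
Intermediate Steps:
O(L) = L
u(x, f) = x + 2*f (u(x, f) = (x + f) + f = (f + x) + f = x + 2*f)
B(H) = H² - 238*H (B(H) = (H² - 241*H) + (H + 2*H) = (H² - 241*H) + 3*H = H² - 238*H)
1/(-4445 + B(-9)) = 1/(-4445 - 9*(-238 - 9)) = 1/(-4445 - 9*(-247)) = 1/(-4445 + 2223) = 1/(-2222) = -1/2222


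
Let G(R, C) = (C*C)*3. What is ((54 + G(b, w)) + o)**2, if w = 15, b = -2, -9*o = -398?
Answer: 48427681/81 ≈ 5.9787e+5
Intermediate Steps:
o = 398/9 (o = -1/9*(-398) = 398/9 ≈ 44.222)
G(R, C) = 3*C**2 (G(R, C) = C**2*3 = 3*C**2)
((54 + G(b, w)) + o)**2 = ((54 + 3*15**2) + 398/9)**2 = ((54 + 3*225) + 398/9)**2 = ((54 + 675) + 398/9)**2 = (729 + 398/9)**2 = (6959/9)**2 = 48427681/81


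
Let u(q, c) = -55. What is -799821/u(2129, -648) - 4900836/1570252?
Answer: 28537522248/1962815 ≈ 14539.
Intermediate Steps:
-799821/u(2129, -648) - 4900836/1570252 = -799821/(-55) - 4900836/1570252 = -799821*(-1/55) - 4900836*1/1570252 = 72711/5 - 1225209/392563 = 28537522248/1962815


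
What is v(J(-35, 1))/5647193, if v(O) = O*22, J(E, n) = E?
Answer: -770/5647193 ≈ -0.00013635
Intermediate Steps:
v(O) = 22*O
v(J(-35, 1))/5647193 = (22*(-35))/5647193 = -770*1/5647193 = -770/5647193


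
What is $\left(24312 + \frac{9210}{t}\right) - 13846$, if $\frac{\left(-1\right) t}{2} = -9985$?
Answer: $\frac{20901523}{1997} \approx 10466.0$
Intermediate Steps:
$t = 19970$ ($t = \left(-2\right) \left(-9985\right) = 19970$)
$\left(24312 + \frac{9210}{t}\right) - 13846 = \left(24312 + \frac{9210}{19970}\right) - 13846 = \left(24312 + 9210 \cdot \frac{1}{19970}\right) - 13846 = \left(24312 + \frac{921}{1997}\right) - 13846 = \frac{48551985}{1997} - 13846 = \frac{20901523}{1997}$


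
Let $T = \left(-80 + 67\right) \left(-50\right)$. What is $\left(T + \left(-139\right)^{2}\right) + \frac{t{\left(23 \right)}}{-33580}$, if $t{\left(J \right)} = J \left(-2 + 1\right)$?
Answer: $\frac{29157661}{1460} \approx 19971.0$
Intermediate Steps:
$T = 650$ ($T = \left(-13\right) \left(-50\right) = 650$)
$t{\left(J \right)} = - J$ ($t{\left(J \right)} = J \left(-1\right) = - J$)
$\left(T + \left(-139\right)^{2}\right) + \frac{t{\left(23 \right)}}{-33580} = \left(650 + \left(-139\right)^{2}\right) + \frac{\left(-1\right) 23}{-33580} = \left(650 + 19321\right) - - \frac{1}{1460} = 19971 + \frac{1}{1460} = \frac{29157661}{1460}$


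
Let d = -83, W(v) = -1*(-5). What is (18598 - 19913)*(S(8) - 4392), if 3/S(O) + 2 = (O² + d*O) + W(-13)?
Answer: 1149321835/199 ≈ 5.7755e+6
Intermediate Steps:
W(v) = 5
S(O) = 3/(3 + O² - 83*O) (S(O) = 3/(-2 + ((O² - 83*O) + 5)) = 3/(-2 + (5 + O² - 83*O)) = 3/(3 + O² - 83*O))
(18598 - 19913)*(S(8) - 4392) = (18598 - 19913)*(3/(3 + 8² - 83*8) - 4392) = -1315*(3/(3 + 64 - 664) - 4392) = -1315*(3/(-597) - 4392) = -1315*(3*(-1/597) - 4392) = -1315*(-1/199 - 4392) = -1315*(-874009/199) = 1149321835/199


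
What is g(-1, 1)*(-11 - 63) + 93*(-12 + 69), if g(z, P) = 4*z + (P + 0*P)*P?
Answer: 5523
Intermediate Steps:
g(z, P) = P**2 + 4*z (g(z, P) = 4*z + (P + 0)*P = 4*z + P*P = 4*z + P**2 = P**2 + 4*z)
g(-1, 1)*(-11 - 63) + 93*(-12 + 69) = (1**2 + 4*(-1))*(-11 - 63) + 93*(-12 + 69) = (1 - 4)*(-74) + 93*57 = -3*(-74) + 5301 = 222 + 5301 = 5523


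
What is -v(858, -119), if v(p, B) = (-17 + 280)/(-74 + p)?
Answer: -263/784 ≈ -0.33546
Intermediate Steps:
v(p, B) = 263/(-74 + p)
-v(858, -119) = -263/(-74 + 858) = -263/784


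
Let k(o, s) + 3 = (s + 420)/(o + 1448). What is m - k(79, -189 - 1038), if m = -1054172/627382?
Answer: 42157466/22809817 ≈ 1.8482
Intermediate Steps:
k(o, s) = -3 + (420 + s)/(1448 + o) (k(o, s) = -3 + (s + 420)/(o + 1448) = -3 + (420 + s)/(1448 + o))
m = -75298/44813 (m = -1054172*1/627382 = -75298/44813 ≈ -1.6803)
m - k(79, -189 - 1038) = -75298/44813 - (-3924 + (-189 - 1038) - 3*79)/(1448 + 79) = -75298/44813 - (-3924 - 1227 - 237)/1527 = -75298/44813 - (-5388)/1527 = -75298/44813 - 1*(-1796/509) = -75298/44813 + 1796/509 = 42157466/22809817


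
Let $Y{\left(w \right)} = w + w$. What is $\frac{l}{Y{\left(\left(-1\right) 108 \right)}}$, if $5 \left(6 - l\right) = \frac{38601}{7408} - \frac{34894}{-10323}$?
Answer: $- \frac{327442129}{16518121344} \approx -0.019823$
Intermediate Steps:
$l = \frac{327442129}{76472784}$ ($l = 6 - \frac{\frac{38601}{7408} - \frac{34894}{-10323}}{5} = 6 - \frac{38601 \cdot \frac{1}{7408} - - \frac{34894}{10323}}{5} = 6 - \frac{\frac{38601}{7408} + \frac{34894}{10323}}{5} = 6 - \frac{131394575}{76472784} = \frac{327442129}{76472784} \approx 4.2818$)
$Y{\left(w \right)} = 2 w$
$\frac{l}{Y{\left(\left(-1\right) 108 \right)}} = \frac{327442129}{76472784 \cdot 2 \left(\left(-1\right) 108\right)} = \frac{327442129}{76472784 \cdot 2 \left(-108\right)} = \frac{327442129}{76472784 \left(-216\right)} = \frac{327442129}{76472784} \left(- \frac{1}{216}\right) = - \frac{327442129}{16518121344}$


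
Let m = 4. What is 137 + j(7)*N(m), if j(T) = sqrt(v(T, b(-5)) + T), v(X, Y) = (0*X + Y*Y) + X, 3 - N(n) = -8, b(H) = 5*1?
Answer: 137 + 11*sqrt(39) ≈ 205.70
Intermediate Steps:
b(H) = 5
N(n) = 11 (N(n) = 3 - 1*(-8) = 3 + 8 = 11)
v(X, Y) = X + Y**2 (v(X, Y) = (0 + Y**2) + X = Y**2 + X = X + Y**2)
j(T) = sqrt(25 + 2*T) (j(T) = sqrt((T + 5**2) + T) = sqrt((T + 25) + T) = sqrt((25 + T) + T) = sqrt(25 + 2*T))
137 + j(7)*N(m) = 137 + sqrt(25 + 2*7)*11 = 137 + sqrt(25 + 14)*11 = 137 + sqrt(39)*11 = 137 + 11*sqrt(39)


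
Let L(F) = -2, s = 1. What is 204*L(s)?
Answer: -408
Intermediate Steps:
204*L(s) = 204*(-2) = -408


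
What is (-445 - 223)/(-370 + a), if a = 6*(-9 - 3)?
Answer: 334/221 ≈ 1.5113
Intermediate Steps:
a = -72 (a = 6*(-12) = -72)
(-445 - 223)/(-370 + a) = (-445 - 223)/(-370 - 72) = -668/(-442) = -668*(-1/442) = 334/221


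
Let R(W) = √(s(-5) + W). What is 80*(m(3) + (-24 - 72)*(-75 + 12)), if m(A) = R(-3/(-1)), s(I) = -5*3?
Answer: 483840 + 160*I*√3 ≈ 4.8384e+5 + 277.13*I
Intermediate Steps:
s(I) = -15
R(W) = √(-15 + W)
m(A) = 2*I*√3 (m(A) = √(-15 - 3/(-1)) = √(-15 - 3*(-1)) = √(-15 + 3) = √(-12) = 2*I*√3)
80*(m(3) + (-24 - 72)*(-75 + 12)) = 80*(2*I*√3 + (-24 - 72)*(-75 + 12)) = 80*(2*I*√3 - 96*(-63)) = 80*(2*I*√3 + 6048) = 80*(6048 + 2*I*√3) = 483840 + 160*I*√3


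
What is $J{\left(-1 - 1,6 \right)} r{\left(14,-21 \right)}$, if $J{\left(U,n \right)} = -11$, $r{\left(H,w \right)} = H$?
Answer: $-154$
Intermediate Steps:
$J{\left(-1 - 1,6 \right)} r{\left(14,-21 \right)} = \left(-11\right) 14 = -154$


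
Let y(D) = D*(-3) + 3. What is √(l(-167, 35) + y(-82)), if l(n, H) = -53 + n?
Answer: √29 ≈ 5.3852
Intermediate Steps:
y(D) = 3 - 3*D (y(D) = -3*D + 3 = 3 - 3*D)
√(l(-167, 35) + y(-82)) = √((-53 - 167) + (3 - 3*(-82))) = √(-220 + (3 + 246)) = √(-220 + 249) = √29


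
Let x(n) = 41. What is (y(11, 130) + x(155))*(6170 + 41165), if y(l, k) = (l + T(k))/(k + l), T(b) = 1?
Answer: 91403885/47 ≈ 1.9448e+6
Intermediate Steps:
y(l, k) = (1 + l)/(k + l) (y(l, k) = (l + 1)/(k + l) = (1 + l)/(k + l))
(y(11, 130) + x(155))*(6170 + 41165) = ((1 + 11)/(130 + 11) + 41)*(6170 + 41165) = (12/141 + 41)*47335 = ((1/141)*12 + 41)*47335 = (4/47 + 41)*47335 = (1931/47)*47335 = 91403885/47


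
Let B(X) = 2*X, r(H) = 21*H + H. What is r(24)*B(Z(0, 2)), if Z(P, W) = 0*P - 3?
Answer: -3168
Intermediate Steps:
r(H) = 22*H
Z(P, W) = -3 (Z(P, W) = 0 - 3 = -3)
r(24)*B(Z(0, 2)) = (22*24)*(2*(-3)) = 528*(-6) = -3168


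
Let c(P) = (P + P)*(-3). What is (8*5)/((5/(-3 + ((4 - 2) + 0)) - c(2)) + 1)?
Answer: 5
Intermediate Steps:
c(P) = -6*P (c(P) = (2*P)*(-3) = -6*P)
(8*5)/((5/(-3 + ((4 - 2) + 0)) - c(2)) + 1) = (8*5)/((5/(-3 + ((4 - 2) + 0)) - (-6)*2) + 1) = 40/((5/(-3 + (2 + 0)) - 1*(-12)) + 1) = 40/((5/(-3 + 2) + 12) + 1) = 40/((5/(-1) + 12) + 1) = 40/((-1*5 + 12) + 1) = 40/((-5 + 12) + 1) = 40/(7 + 1) = 40/8 = 40*(⅛) = 5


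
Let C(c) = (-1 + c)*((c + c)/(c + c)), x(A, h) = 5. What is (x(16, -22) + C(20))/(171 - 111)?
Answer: ⅖ ≈ 0.40000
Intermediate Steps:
C(c) = -1 + c (C(c) = (-1 + c)*((2*c)/((2*c))) = (-1 + c)*((2*c)*(1/(2*c))) = (-1 + c)*1 = -1 + c)
(x(16, -22) + C(20))/(171 - 111) = (5 + (-1 + 20))/(171 - 111) = (5 + 19)/60 = 24*(1/60) = ⅖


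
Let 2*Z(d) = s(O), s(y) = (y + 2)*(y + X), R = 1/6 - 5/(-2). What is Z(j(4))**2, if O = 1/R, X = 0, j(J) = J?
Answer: 3249/16384 ≈ 0.19830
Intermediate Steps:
R = 8/3 (R = 1*(1/6) - 5*(-1/2) = 1/6 + 5/2 = 8/3 ≈ 2.6667)
O = 3/8 (O = 1/(8/3) = 3/8 ≈ 0.37500)
s(y) = y*(2 + y) (s(y) = (y + 2)*(y + 0) = (2 + y)*y = y*(2 + y))
Z(d) = 57/128 (Z(d) = (3*(2 + 3/8)/8)/2 = ((3/8)*(19/8))/2 = (1/2)*(57/64) = 57/128)
Z(j(4))**2 = (57/128)**2 = 3249/16384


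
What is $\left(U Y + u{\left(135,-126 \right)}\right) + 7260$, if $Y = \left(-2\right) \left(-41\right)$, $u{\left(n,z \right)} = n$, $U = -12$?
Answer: $6411$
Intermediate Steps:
$Y = 82$
$\left(U Y + u{\left(135,-126 \right)}\right) + 7260 = \left(\left(-12\right) 82 + 135\right) + 7260 = \left(-984 + 135\right) + 7260 = -849 + 7260 = 6411$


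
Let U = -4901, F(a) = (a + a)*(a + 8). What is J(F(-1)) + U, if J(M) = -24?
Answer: -4925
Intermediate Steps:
F(a) = 2*a*(8 + a) (F(a) = (2*a)*(8 + a) = 2*a*(8 + a))
J(F(-1)) + U = -24 - 4901 = -4925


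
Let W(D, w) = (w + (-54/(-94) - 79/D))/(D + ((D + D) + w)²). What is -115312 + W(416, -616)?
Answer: -106127612340641/920351744 ≈ -1.1531e+5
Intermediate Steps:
W(D, w) = (27/47 + w - 79/D)/(D + (w + 2*D)²) (W(D, w) = (w + (-54*(-1/94) - 79/D))/(D + (2*D + w)²) = (w + (27/47 - 79/D))/(D + (w + 2*D)²) = (27/47 + w - 79/D)/(D + (w + 2*D)²))
-115312 + W(416, -616) = -115312 + (-79 + (27/47)*416 + 416*(-616))/(416*(416 + (-616 + 2*416)²)) = -115312 + (-79 + 11232/47 - 256256)/(416*(416 + (-616 + 832)²)) = -115312 + (1/416)*(-12036513/47)/(416 + 216²) = -115312 + (1/416)*(-12036513/47)/(416 + 46656) = -115312 + (1/416)*(-12036513/47)/47072 = -115312 + (1/416)*(1/47072)*(-12036513/47) = -115312 - 12036513/920351744 = -106127612340641/920351744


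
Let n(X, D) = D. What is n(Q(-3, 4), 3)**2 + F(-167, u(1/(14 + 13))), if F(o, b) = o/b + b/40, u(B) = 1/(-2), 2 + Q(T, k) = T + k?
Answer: 27439/80 ≈ 342.99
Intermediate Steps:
Q(T, k) = -2 + T + k (Q(T, k) = -2 + (T + k) = -2 + T + k)
u(B) = -1/2
F(o, b) = b/40 + o/b (F(o, b) = o/b + b*(1/40) = o/b + b/40 = b/40 + o/b)
n(Q(-3, 4), 3)**2 + F(-167, u(1/(14 + 13))) = 3**2 + ((1/40)*(-1/2) - 167/(-1/2)) = 9 + (-1/80 - 167*(-2)) = 9 + (-1/80 + 334) = 9 + 26719/80 = 27439/80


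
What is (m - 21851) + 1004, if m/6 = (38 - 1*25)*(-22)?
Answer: -22563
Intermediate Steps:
m = -1716 (m = 6*((38 - 1*25)*(-22)) = 6*((38 - 25)*(-22)) = 6*(13*(-22)) = 6*(-286) = -1716)
(m - 21851) + 1004 = (-1716 - 21851) + 1004 = -23567 + 1004 = -22563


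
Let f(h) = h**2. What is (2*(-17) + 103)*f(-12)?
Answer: 9936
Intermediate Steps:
(2*(-17) + 103)*f(-12) = (2*(-17) + 103)*(-12)**2 = (-34 + 103)*144 = 69*144 = 9936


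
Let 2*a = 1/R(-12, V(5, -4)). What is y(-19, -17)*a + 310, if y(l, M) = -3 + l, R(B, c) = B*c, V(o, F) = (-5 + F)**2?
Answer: 301331/972 ≈ 310.01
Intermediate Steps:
a = -1/1944 (a = 1/(2*((-12*(-5 - 4)**2))) = 1/(2*((-12*(-9)**2))) = 1/(2*((-12*81))) = (1/2)/(-972) = (1/2)*(-1/972) = -1/1944 ≈ -0.00051440)
y(-19, -17)*a + 310 = (-3 - 19)*(-1/1944) + 310 = -22*(-1/1944) + 310 = 11/972 + 310 = 301331/972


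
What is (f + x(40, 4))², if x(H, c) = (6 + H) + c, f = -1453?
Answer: 1968409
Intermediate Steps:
x(H, c) = 6 + H + c
(f + x(40, 4))² = (-1453 + (6 + 40 + 4))² = (-1453 + 50)² = (-1403)² = 1968409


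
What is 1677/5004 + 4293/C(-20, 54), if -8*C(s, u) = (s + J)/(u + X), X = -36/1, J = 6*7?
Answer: -515565979/18348 ≈ -28099.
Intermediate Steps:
J = 42
X = -36 (X = -36*1 = -36)
C(s, u) = -(42 + s)/(8*(-36 + u)) (C(s, u) = -(s + 42)/(8*(u - 36)) = -(42 + s)/(8*(-36 + u)))
1677/5004 + 4293/C(-20, 54) = 1677/5004 + 4293/(((-42 - 1*(-20))/(8*(-36 + 54)))) = 1677*(1/5004) + 4293/(((⅛)*(-42 + 20)/18)) = 559/1668 + 4293/(((⅛)*(1/18)*(-22))) = 559/1668 + 4293/(-11/72) = 559/1668 + 4293*(-72/11) = 559/1668 - 309096/11 = -515565979/18348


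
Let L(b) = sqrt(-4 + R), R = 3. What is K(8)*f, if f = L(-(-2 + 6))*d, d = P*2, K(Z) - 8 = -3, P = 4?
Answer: 40*I ≈ 40.0*I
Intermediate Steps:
K(Z) = 5 (K(Z) = 8 - 3 = 5)
L(b) = I (L(b) = sqrt(-4 + 3) = sqrt(-1) = I)
d = 8 (d = 4*2 = 8)
f = 8*I (f = I*8 = 8*I ≈ 8.0*I)
K(8)*f = 5*(8*I) = 40*I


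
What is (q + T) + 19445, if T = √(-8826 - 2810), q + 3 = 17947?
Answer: 37389 + 2*I*√2909 ≈ 37389.0 + 107.87*I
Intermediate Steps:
q = 17944 (q = -3 + 17947 = 17944)
T = 2*I*√2909 (T = √(-11636) = 2*I*√2909 ≈ 107.87*I)
(q + T) + 19445 = (17944 + 2*I*√2909) + 19445 = 37389 + 2*I*√2909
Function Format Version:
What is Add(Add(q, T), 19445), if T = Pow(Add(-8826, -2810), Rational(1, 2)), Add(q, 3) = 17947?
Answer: Add(37389, Mul(2, I, Pow(2909, Rational(1, 2)))) ≈ Add(37389., Mul(107.87, I))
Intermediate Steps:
q = 17944 (q = Add(-3, 17947) = 17944)
T = Mul(2, I, Pow(2909, Rational(1, 2))) (T = Pow(-11636, Rational(1, 2)) = Mul(2, I, Pow(2909, Rational(1, 2))) ≈ Mul(107.87, I))
Add(Add(q, T), 19445) = Add(Add(17944, Mul(2, I, Pow(2909, Rational(1, 2)))), 19445) = Add(37389, Mul(2, I, Pow(2909, Rational(1, 2))))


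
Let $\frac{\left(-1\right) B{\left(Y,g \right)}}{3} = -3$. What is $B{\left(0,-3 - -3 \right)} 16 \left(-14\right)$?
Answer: $-2016$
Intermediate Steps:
$B{\left(Y,g \right)} = 9$ ($B{\left(Y,g \right)} = \left(-3\right) \left(-3\right) = 9$)
$B{\left(0,-3 - -3 \right)} 16 \left(-14\right) = 9 \cdot 16 \left(-14\right) = 144 \left(-14\right) = -2016$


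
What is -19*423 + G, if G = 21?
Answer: -8016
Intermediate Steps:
-19*423 + G = -19*423 + 21 = -8037 + 21 = -8016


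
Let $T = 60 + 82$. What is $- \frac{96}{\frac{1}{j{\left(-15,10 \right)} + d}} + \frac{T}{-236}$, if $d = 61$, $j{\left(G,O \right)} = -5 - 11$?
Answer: $- \frac{509831}{118} \approx -4320.6$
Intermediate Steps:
$j{\left(G,O \right)} = -16$
$T = 142$
$- \frac{96}{\frac{1}{j{\left(-15,10 \right)} + d}} + \frac{T}{-236} = - \frac{96}{\frac{1}{-16 + 61}} + \frac{142}{-236} = - \frac{96}{\frac{1}{45}} + 142 \left(- \frac{1}{236}\right) = - 96 \frac{1}{\frac{1}{45}} - \frac{71}{118} = \left(-96\right) 45 - \frac{71}{118} = -4320 - \frac{71}{118} = - \frac{509831}{118}$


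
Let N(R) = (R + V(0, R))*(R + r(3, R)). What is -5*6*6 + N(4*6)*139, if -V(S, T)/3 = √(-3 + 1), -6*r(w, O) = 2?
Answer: 78772 - 9869*I*√2 ≈ 78772.0 - 13957.0*I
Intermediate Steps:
r(w, O) = -⅓ (r(w, O) = -⅙*2 = -⅓)
V(S, T) = -3*I*√2 (V(S, T) = -3*√(-3 + 1) = -3*I*√2)
N(R) = (-⅓ + R)*(R - 3*I*√2) (N(R) = (R - 3*I*√2)*(R - ⅓) = (R - 3*I*√2)*(-⅓ + R) = (-⅓ + R)*(R - 3*I*√2))
-5*6*6 + N(4*6)*139 = -5*6*6 + ((4*6)² - 4*6/3 + I*√2 - 3*I*4*6*√2)*139 = -30*6 + (24² - ⅓*24 + I*√2 - 3*I*24*√2)*139 = -180 + (576 - 8 + I*√2 - 72*I*√2)*139 = -180 + (568 - 71*I*√2)*139 = -180 + (78952 - 9869*I*√2) = 78772 - 9869*I*√2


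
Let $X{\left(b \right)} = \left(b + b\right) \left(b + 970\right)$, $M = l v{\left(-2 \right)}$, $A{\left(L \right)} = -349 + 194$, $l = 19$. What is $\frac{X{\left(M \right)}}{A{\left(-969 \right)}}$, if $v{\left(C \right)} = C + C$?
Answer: $\frac{135888}{155} \approx 876.7$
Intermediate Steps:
$v{\left(C \right)} = 2 C$
$A{\left(L \right)} = -155$
$M = -76$ ($M = 19 \cdot 2 \left(-2\right) = 19 \left(-4\right) = -76$)
$X{\left(b \right)} = 2 b \left(970 + b\right)$
$\frac{X{\left(M \right)}}{A{\left(-969 \right)}} = \frac{2 \left(-76\right) \left(970 - 76\right)}{-155} = 2 \left(-76\right) 894 \left(- \frac{1}{155}\right) = \left(-135888\right) \left(- \frac{1}{155}\right) = \frac{135888}{155}$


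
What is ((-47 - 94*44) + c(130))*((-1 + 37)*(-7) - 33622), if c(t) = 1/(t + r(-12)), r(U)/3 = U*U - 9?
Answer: 75806760096/535 ≈ 1.4169e+8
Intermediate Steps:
r(U) = -27 + 3*U² (r(U) = 3*(U*U - 9) = 3*(U² - 9) = 3*(-9 + U²) = -27 + 3*U²)
c(t) = 1/(405 + t) (c(t) = 1/(t + (-27 + 3*(-12)²)) = 1/(t + (-27 + 3*144)) = 1/(t + (-27 + 432)) = 1/(t + 405) = 1/(405 + t))
((-47 - 94*44) + c(130))*((-1 + 37)*(-7) - 33622) = ((-47 - 94*44) + 1/(405 + 130))*((-1 + 37)*(-7) - 33622) = ((-47 - 4136) + 1/535)*(36*(-7) - 33622) = (-4183 + 1/535)*(-252 - 33622) = -2237904/535*(-33874) = 75806760096/535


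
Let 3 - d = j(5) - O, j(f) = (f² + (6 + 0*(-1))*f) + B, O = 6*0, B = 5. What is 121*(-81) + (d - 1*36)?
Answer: -9894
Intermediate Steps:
O = 0
j(f) = 5 + f² + 6*f (j(f) = (f² + (6 + 0*(-1))*f) + 5 = (f² + (6 + 0)*f) + 5 = (f² + 6*f) + 5 = 5 + f² + 6*f)
d = -57 (d = 3 - ((5 + 5² + 6*5) - 1*0) = 3 - ((5 + 25 + 30) + 0) = 3 - (60 + 0) = 3 - 1*60 = 3 - 60 = -57)
121*(-81) + (d - 1*36) = 121*(-81) + (-57 - 1*36) = -9801 + (-57 - 36) = -9801 - 93 = -9894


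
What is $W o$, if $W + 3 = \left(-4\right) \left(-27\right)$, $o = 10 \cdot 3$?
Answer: $3150$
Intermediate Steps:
$o = 30$
$W = 105$ ($W = -3 - -108 = -3 + 108 = 105$)
$W o = 105 \cdot 30 = 3150$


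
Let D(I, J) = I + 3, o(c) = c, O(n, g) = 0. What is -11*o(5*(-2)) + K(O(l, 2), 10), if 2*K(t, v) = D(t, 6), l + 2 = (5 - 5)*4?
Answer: 223/2 ≈ 111.50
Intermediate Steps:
l = -2 (l = -2 + (5 - 5)*4 = -2 + 0*4 = -2 + 0 = -2)
D(I, J) = 3 + I
K(t, v) = 3/2 + t/2 (K(t, v) = (3 + t)/2 = 3/2 + t/2)
-11*o(5*(-2)) + K(O(l, 2), 10) = -55*(-2) + (3/2 + (½)*0) = -11*(-10) + (3/2 + 0) = 110 + 3/2 = 223/2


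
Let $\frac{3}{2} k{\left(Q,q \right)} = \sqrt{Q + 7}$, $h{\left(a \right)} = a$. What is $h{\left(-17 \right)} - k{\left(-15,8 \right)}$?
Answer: $-17 - \frac{4 i \sqrt{2}}{3} \approx -17.0 - 1.8856 i$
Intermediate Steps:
$k{\left(Q,q \right)} = \frac{2 \sqrt{7 + Q}}{3}$ ($k{\left(Q,q \right)} = \frac{2 \sqrt{Q + 7}}{3} = \frac{2 \sqrt{7 + Q}}{3}$)
$h{\left(-17 \right)} - k{\left(-15,8 \right)} = -17 - \frac{2 \sqrt{7 - 15}}{3} = -17 - \frac{2 \sqrt{-8}}{3} = -17 - \frac{2 \cdot 2 i \sqrt{2}}{3} = -17 - \frac{4 i \sqrt{2}}{3}$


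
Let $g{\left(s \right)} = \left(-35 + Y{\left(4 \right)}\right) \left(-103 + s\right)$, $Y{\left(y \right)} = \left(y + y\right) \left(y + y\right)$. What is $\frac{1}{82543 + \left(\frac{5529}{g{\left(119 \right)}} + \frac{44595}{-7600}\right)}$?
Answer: $\frac{11020}{909690511} \approx 1.2114 \cdot 10^{-5}$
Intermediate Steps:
$Y{\left(y \right)} = 4 y^{2}$ ($Y{\left(y \right)} = 2 y 2 y = 4 y^{2}$)
$g{\left(s \right)} = -2987 + 29 s$ ($g{\left(s \right)} = \left(-35 + 4 \cdot 4^{2}\right) \left(-103 + s\right) = \left(-35 + 4 \cdot 16\right) \left(-103 + s\right) = \left(-35 + 64\right) \left(-103 + s\right) = 29 \left(-103 + s\right) = -2987 + 29 s$)
$\frac{1}{82543 + \left(\frac{5529}{g{\left(119 \right)}} + \frac{44595}{-7600}\right)} = \frac{1}{82543 + \left(\frac{5529}{-2987 + 29 \cdot 119} + \frac{44595}{-7600}\right)} = \frac{1}{82543 + \left(\frac{5529}{-2987 + 3451} + 44595 \left(- \frac{1}{7600}\right)\right)} = \frac{1}{82543 - \left(\frac{8919}{1520} - \frac{5529}{464}\right)} = \frac{1}{82543 + \left(5529 \cdot \frac{1}{464} - \frac{8919}{1520}\right)} = \frac{1}{82543 + \left(\frac{5529}{464} - \frac{8919}{1520}\right)} = \frac{1}{82543 + \frac{66651}{11020}} = \frac{1}{\frac{909690511}{11020}} = \frac{11020}{909690511}$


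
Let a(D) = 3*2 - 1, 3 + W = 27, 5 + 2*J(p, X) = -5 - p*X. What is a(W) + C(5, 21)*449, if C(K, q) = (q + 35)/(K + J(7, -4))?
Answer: 1801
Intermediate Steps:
J(p, X) = -5 - X*p/2 (J(p, X) = -5/2 + (-5 - p*X)/2 = -5/2 + (-5 - X*p)/2 = -5/2 + (-5/2 - X*p/2) = -5 - X*p/2)
C(K, q) = (35 + q)/(9 + K) (C(K, q) = (q + 35)/(K + (-5 - 1/2*(-4)*7)) = (35 + q)/(K + (-5 + 14)) = (35 + q)/(K + 9) = (35 + q)/(9 + K))
W = 24 (W = -3 + 27 = 24)
a(D) = 5 (a(D) = 6 - 1 = 5)
a(W) + C(5, 21)*449 = 5 + ((35 + 21)/(9 + 5))*449 = 5 + (56/14)*449 = 5 + ((1/14)*56)*449 = 5 + 4*449 = 5 + 1796 = 1801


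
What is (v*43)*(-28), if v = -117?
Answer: 140868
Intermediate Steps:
(v*43)*(-28) = -117*43*(-28) = -5031*(-28) = 140868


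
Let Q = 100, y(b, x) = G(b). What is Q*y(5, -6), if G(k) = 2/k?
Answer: 40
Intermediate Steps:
y(b, x) = 2/b
Q*y(5, -6) = 100*(2/5) = 40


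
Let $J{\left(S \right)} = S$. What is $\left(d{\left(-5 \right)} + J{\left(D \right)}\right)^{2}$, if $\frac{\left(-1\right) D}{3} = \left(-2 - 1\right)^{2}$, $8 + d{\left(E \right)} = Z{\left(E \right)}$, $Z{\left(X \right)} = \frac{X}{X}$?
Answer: $1156$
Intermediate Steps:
$Z{\left(X \right)} = 1$
$d{\left(E \right)} = -7$ ($d{\left(E \right)} = -8 + 1 = -7$)
$D = -27$ ($D = - 3 \left(-2 - 1\right)^{2} = - 3 \left(-3\right)^{2} = \left(-3\right) 9 = -27$)
$\left(d{\left(-5 \right)} + J{\left(D \right)}\right)^{2} = \left(-7 - 27\right)^{2} = \left(-34\right)^{2} = 1156$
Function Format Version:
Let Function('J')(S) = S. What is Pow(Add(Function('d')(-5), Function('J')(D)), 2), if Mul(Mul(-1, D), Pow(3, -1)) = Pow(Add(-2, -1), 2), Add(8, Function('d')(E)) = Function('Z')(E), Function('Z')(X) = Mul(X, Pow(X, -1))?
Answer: 1156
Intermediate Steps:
Function('Z')(X) = 1
Function('d')(E) = -7 (Function('d')(E) = Add(-8, 1) = -7)
D = -27 (D = Mul(-3, Pow(Add(-2, -1), 2)) = Mul(-3, Pow(-3, 2)) = Mul(-3, 9) = -27)
Pow(Add(Function('d')(-5), Function('J')(D)), 2) = Pow(Add(-7, -27), 2) = Pow(-34, 2) = 1156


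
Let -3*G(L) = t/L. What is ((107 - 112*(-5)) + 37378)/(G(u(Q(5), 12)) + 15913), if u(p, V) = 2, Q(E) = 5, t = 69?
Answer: 76090/31803 ≈ 2.3925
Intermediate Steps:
G(L) = -23/L
((107 - 112*(-5)) + 37378)/(G(u(Q(5), 12)) + 15913) = ((107 - 112*(-5)) + 37378)/(-23/2 + 15913) = ((107 + 560) + 37378)/(-23*½ + 15913) = (667 + 37378)/(-23/2 + 15913) = 38045/(31803/2) = 38045*(2/31803) = 76090/31803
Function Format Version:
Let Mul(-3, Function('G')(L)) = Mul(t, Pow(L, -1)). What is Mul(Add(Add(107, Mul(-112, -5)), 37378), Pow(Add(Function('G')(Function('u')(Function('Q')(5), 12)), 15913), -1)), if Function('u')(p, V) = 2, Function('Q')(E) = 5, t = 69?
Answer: Rational(76090, 31803) ≈ 2.3925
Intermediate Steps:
Function('G')(L) = Mul(-23, Pow(L, -1)) (Function('G')(L) = Mul(Rational(-1, 3), Mul(69, Pow(L, -1))) = Mul(-23, Pow(L, -1)))
Mul(Add(Add(107, Mul(-112, -5)), 37378), Pow(Add(Function('G')(Function('u')(Function('Q')(5), 12)), 15913), -1)) = Mul(Add(Add(107, Mul(-112, -5)), 37378), Pow(Add(Mul(-23, Pow(2, -1)), 15913), -1)) = Mul(Add(Add(107, 560), 37378), Pow(Add(Mul(-23, Rational(1, 2)), 15913), -1)) = Mul(Add(667, 37378), Pow(Add(Rational(-23, 2), 15913), -1)) = Mul(38045, Pow(Rational(31803, 2), -1)) = Mul(38045, Rational(2, 31803)) = Rational(76090, 31803)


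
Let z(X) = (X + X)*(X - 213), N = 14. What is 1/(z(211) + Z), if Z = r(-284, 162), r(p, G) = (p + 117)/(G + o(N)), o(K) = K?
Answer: -176/148711 ≈ -0.0011835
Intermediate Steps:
r(p, G) = (117 + p)/(14 + G) (r(p, G) = (p + 117)/(G + 14) = (117 + p)/(14 + G))
Z = -167/176 (Z = (117 - 284)/(14 + 162) = -167/176 ≈ -0.94886)
z(X) = 2*X*(-213 + X) (z(X) = (2*X)*(-213 + X) = 2*X*(-213 + X))
1/(z(211) + Z) = 1/(2*211*(-213 + 211) - 167/176) = 1/(2*211*(-2) - 167/176) = 1/(-844 - 167/176) = 1/(-148711/176) = -176/148711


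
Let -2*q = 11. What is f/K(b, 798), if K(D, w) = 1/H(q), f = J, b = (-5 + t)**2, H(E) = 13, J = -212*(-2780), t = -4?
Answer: 7661680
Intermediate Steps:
q = -11/2 (q = -1/2*11 = -11/2 ≈ -5.5000)
J = 589360
b = 81 (b = (-5 - 4)**2 = (-9)**2 = 81)
f = 589360
K(D, w) = 1/13
f/K(b, 798) = 589360/(1/13) = 589360*13 = 7661680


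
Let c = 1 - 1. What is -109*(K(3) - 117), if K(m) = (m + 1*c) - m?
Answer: 12753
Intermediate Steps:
c = 0
K(m) = 0 (K(m) = (m + 1*0) - m = (m + 0) - m = m - m = 0)
-109*(K(3) - 117) = -109*(0 - 117) = -109*(-117) = 12753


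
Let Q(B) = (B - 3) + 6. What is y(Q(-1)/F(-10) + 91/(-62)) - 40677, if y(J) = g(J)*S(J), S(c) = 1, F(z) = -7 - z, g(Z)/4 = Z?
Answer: -3783259/93 ≈ -40680.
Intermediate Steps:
Q(B) = 3 + B (Q(B) = (-3 + B) + 6 = 3 + B)
g(Z) = 4*Z
y(J) = 4*J (y(J) = (4*J)*1 = 4*J)
y(Q(-1)/F(-10) + 91/(-62)) - 40677 = 4*((3 - 1)/(-7 - 1*(-10)) + 91/(-62)) - 40677 = 4*(2/(-7 + 10) + 91*(-1/62)) - 40677 = 4*(2/3 - 91/62) - 40677 = 4*(2*(⅓) - 91/62) - 40677 = 4*(⅔ - 91/62) - 40677 = 4*(-149/186) - 40677 = -298/93 - 40677 = -3783259/93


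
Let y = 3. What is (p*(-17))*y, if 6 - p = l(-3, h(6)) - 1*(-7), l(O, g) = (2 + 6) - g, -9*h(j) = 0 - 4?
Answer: 1309/3 ≈ 436.33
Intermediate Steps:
h(j) = 4/9 (h(j) = -(0 - 4)/9 = -1/9*(-4) = 4/9)
l(O, g) = 8 - g
p = -77/9 (p = 6 - ((8 - 1*4/9) - 1*(-7)) = 6 - ((8 - 4/9) + 7) = 6 - (68/9 + 7) = 6 - 1*131/9 = 6 - 131/9 = -77/9 ≈ -8.5556)
(p*(-17))*y = -77/9*(-17)*3 = (1309/9)*3 = 1309/3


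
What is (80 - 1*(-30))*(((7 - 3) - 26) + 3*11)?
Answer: 1210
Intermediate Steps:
(80 - 1*(-30))*(((7 - 3) - 26) + 3*11) = (80 + 30)*((4 - 26) + 33) = 110*(-22 + 33) = 110*11 = 1210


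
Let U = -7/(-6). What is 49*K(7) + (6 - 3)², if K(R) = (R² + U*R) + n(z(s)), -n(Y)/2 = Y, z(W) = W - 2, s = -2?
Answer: 19213/6 ≈ 3202.2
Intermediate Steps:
z(W) = -2 + W
U = 7/6 (U = -7*(-⅙) = 7/6 ≈ 1.1667)
n(Y) = -2*Y
K(R) = 8 + R² + 7*R/6 (K(R) = (R² + 7*R/6) - 2*(-2 - 2) = (R² + 7*R/6) - 2*(-4) = (R² + 7*R/6) + 8 = 8 + R² + 7*R/6)
49*K(7) + (6 - 3)² = 49*(8 + 7² + (7/6)*7) + (6 - 3)² = 49*(8 + 49 + 49/6) + 3² = 49*(391/6) + 9 = 19159/6 + 9 = 19213/6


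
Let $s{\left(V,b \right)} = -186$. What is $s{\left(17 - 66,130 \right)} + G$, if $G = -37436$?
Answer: $-37622$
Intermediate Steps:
$s{\left(17 - 66,130 \right)} + G = -186 - 37436 = -37622$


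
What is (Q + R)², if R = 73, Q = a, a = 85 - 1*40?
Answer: 13924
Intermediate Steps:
a = 45 (a = 85 - 40 = 45)
Q = 45
(Q + R)² = (45 + 73)² = 118² = 13924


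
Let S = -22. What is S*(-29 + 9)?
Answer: 440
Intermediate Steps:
S*(-29 + 9) = -22*(-29 + 9) = -22*(-20) = 440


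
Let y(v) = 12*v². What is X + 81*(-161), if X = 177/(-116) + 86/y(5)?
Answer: -113467481/8700 ≈ -13042.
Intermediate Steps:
X = -10781/8700 (X = 177/(-116) + 86/((12*5²)) = 177*(-1/116) + 86/((12*25)) = -177/116 + 86/300 = -177/116 + 86*(1/300) = -177/116 + 43/150 = -10781/8700 ≈ -1.2392)
X + 81*(-161) = -10781/8700 + 81*(-161) = -10781/8700 - 13041 = -113467481/8700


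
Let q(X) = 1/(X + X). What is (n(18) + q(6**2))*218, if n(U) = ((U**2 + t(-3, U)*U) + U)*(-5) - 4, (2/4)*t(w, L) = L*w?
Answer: 62831197/36 ≈ 1.7453e+6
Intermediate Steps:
t(w, L) = 2*L*w (t(w, L) = 2*(L*w) = 2*L*w)
q(X) = 1/(2*X)
n(U) = -4 - 5*U + 25*U**2 (n(U) = ((U**2 + (2*U*(-3))*U) + U)*(-5) - 4 = ((U**2 + (-6*U)*U) + U)*(-5) - 4 = ((U**2 - 6*U**2) + U)*(-5) - 4 = (-5*U**2 + U)*(-5) - 4 = (U - 5*U**2)*(-5) - 4 = (-5*U + 25*U**2) - 4 = -4 - 5*U + 25*U**2)
(n(18) + q(6**2))*218 = ((-4 - 5*18 + 25*18**2) + 1/(2*(6**2)))*218 = ((-4 - 90 + 25*324) + (1/2)/36)*218 = ((-4 - 90 + 8100) + (1/2)*(1/36))*218 = (8006 + 1/72)*218 = (576433/72)*218 = 62831197/36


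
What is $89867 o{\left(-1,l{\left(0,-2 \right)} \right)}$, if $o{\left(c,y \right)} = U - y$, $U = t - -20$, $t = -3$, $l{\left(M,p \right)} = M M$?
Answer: $1527739$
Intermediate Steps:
$l{\left(M,p \right)} = M^{2}$
$U = 17$ ($U = -3 - -20 = -3 + 20 = 17$)
$o{\left(c,y \right)} = 17 - y$
$89867 o{\left(-1,l{\left(0,-2 \right)} \right)} = 89867 \left(17 - 0^{2}\right) = 89867 \left(17 - 0\right) = 89867 \left(17 + 0\right) = 89867 \cdot 17 = 1527739$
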